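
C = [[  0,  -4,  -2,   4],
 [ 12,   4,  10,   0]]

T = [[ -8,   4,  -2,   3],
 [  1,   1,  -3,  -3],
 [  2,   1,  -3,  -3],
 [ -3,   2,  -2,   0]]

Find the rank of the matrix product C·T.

2

First compute CT:
[[-20,   2,  10,  18],
 [-72,  62, -66,  -6]]
Now row reduce the product.
R2 ← R2 − (18/5)·R1: [0, 274/5, -102, -354/5]
2 nonzero rows, so rank(CT) = 2.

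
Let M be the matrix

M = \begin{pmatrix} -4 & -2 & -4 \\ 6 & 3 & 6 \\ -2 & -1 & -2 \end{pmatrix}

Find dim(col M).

Row reduce to echelon form.
R2 ← R2 + (3/2)·R1: [0, 0, 0]
R3 ← R3 − (1/2)·R1: [0, 0, 0]
Echelon form has 1 nonzero row, so rank(M) = 1.
The column space has dimension equal to the rank: 1.

1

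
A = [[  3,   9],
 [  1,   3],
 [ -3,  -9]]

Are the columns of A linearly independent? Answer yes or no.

no

Row reduce A to echelon form.
R2 ← R2 − (1/3)·R1: [0, 0]
R3 ← R3 + R1: [0, 0]
1 pivot among 2 columns.
Only 1 < 2 pivot columns, so the columns are linearly dependent.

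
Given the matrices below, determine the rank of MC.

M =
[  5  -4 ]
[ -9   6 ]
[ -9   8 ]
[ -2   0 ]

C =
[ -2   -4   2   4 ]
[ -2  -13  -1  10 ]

2

First compute MC:
[[ -2,  32,  14, -20],
 [  6, -42, -24,  24],
 [  2, -68, -26,  44],
 [  4,   8,  -4,  -8]]
Now row reduce the product.
R2 ← R2 + (3)·R1: [0, 54, 18, -36]
R3 ← R3 + R1: [0, -36, -12, 24]
R4 ← R4 + (2)·R1: [0, 72, 24, -48]
R3 ← R3 + (2/3)·R2: [0, 0, 0, 0]
R4 ← R4 − (4/3)·R2: [0, 0, 0, 0]
2 nonzero rows, so rank(MC) = 2.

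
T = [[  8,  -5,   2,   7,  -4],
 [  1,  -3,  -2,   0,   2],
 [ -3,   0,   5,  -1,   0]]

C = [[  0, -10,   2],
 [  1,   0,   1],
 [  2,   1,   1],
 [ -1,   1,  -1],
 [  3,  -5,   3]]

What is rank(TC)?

First compute TC:
[[-20, -51,  -6],
 [ -1, -22,   3],
 [ 11,  34,   0]]
Now row reduce the product.
R2 ← R2 − (1/20)·R1: [0, -389/20, 33/10]
R3 ← R3 + (11/20)·R1: [0, 119/20, -33/10]
R3 ← R3 + (119/389)·R2: [0, 0, -891/389]
3 nonzero rows, so rank(TC) = 3.

3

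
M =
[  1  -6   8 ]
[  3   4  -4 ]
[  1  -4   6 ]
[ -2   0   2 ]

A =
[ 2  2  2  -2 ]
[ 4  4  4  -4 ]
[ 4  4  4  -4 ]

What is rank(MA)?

First compute MA:
[[ 10,  10,  10, -10],
 [  6,   6,   6,  -6],
 [ 10,  10,  10, -10],
 [  4,   4,   4,  -4]]
Now row reduce the product.
R2 ← R2 − (3/5)·R1: [0, 0, 0, 0]
R3 ← R3 − R1: [0, 0, 0, 0]
R4 ← R4 − (2/5)·R1: [0, 0, 0, 0]
1 nonzero row, so rank(MA) = 1.

1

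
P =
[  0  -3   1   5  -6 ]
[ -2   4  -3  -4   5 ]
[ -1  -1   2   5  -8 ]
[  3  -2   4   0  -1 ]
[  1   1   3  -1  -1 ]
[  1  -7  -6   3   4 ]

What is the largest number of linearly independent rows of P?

3

Row reduce to echelon form.
Swap R1 ↔ R2
R3 ← R3 − (1/2)·R1: [0, -3, 7/2, 7, -21/2]
R4 ← R4 + (3/2)·R1: [0, 4, -1/2, -6, 13/2]
R5 ← R5 + (1/2)·R1: [0, 3, 3/2, -3, 3/2]
R6 ← R6 + (1/2)·R1: [0, -5, -15/2, 1, 13/2]
R3 ← R3 − R2: [0, 0, 5/2, 2, -9/2]
R4 ← R4 + (4/3)·R2: [0, 0, 5/6, 2/3, -3/2]
R5 ← R5 + R2: [0, 0, 5/2, 2, -9/2]
R6 ← R6 − (5/3)·R2: [0, 0, -55/6, -22/3, 33/2]
R4 ← R4 − (1/3)·R3: [0, 0, 0, 0, 0]
R5 ← R5 − R3: [0, 0, 0, 0, 0]
R6 ← R6 + (11/3)·R3: [0, 0, 0, 0, 0]
Echelon form has 3 nonzero rows, so rank(P) = 3.
The rank gives the maximum number of linearly independent rows: 3.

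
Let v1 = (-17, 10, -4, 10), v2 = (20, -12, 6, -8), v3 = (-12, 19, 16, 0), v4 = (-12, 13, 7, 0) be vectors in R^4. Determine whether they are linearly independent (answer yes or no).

yes

Form the matrix with these vectors as rows and row reduce.
R2 ← R2 + (20/17)·R1: [0, -4/17, 22/17, 64/17]
R3 ← R3 − (12/17)·R1: [0, 203/17, 320/17, -120/17]
R4 ← R4 − (12/17)·R1: [0, 101/17, 167/17, -120/17]
R3 ← R3 + (203/4)·R2: [0, 0, 169/2, 184]
R4 ← R4 + (101/4)·R2: [0, 0, 85/2, 88]
R4 ← R4 − (85/169)·R3: [0, 0, 0, -768/169]
4 nonzero rows, so the 4 vectors span a space of dimension 4.
Since 4 = 4, the vectors are linearly independent.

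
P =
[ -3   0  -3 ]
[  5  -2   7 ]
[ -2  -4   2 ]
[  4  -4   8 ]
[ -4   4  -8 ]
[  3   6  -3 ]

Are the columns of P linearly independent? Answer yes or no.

no

Row reduce P to echelon form.
R2 ← R2 + (5/3)·R1: [0, -2, 2]
R3 ← R3 − (2/3)·R1: [0, -4, 4]
R4 ← R4 + (4/3)·R1: [0, -4, 4]
R5 ← R5 − (4/3)·R1: [0, 4, -4]
R6 ← R6 + R1: [0, 6, -6]
R3 ← R3 − (2)·R2: [0, 0, 0]
R4 ← R4 − (2)·R2: [0, 0, 0]
R5 ← R5 + (2)·R2: [0, 0, 0]
R6 ← R6 + (3)·R2: [0, 0, 0]
2 pivots among 3 columns.
Only 2 < 3 pivot columns, so the columns are linearly dependent.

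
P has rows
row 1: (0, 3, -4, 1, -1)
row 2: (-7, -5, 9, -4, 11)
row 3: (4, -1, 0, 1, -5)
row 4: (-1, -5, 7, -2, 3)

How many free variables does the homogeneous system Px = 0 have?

Row reduce to echelon form.
Swap R1 ↔ R2
R3 ← R3 + (4/7)·R1: [0, -27/7, 36/7, -9/7, 9/7]
R4 ← R4 − (1/7)·R1: [0, -30/7, 40/7, -10/7, 10/7]
R3 ← R3 + (9/7)·R2: [0, 0, 0, 0, 0]
R4 ← R4 + (10/7)·R2: [0, 0, 0, 0, 0]
2 nonzero rows, so rank(P) = 2.
P has 5 columns; by rank–nullity, nullity = 5 − 2 = 3.

3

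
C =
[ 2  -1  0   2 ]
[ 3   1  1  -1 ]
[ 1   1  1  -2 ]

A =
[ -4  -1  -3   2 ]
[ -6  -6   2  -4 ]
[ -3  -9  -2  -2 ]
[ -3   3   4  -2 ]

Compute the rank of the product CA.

First compute CA:
[[ -8,  10,   0,   4],
 [-18, -21, -13,   2],
 [ -7, -22, -11,   0]]
Now row reduce the product.
R2 ← R2 − (9/4)·R1: [0, -87/2, -13, -7]
R3 ← R3 − (7/8)·R1: [0, -123/4, -11, -7/2]
R3 ← R3 − (41/58)·R2: [0, 0, -105/58, 42/29]
3 nonzero rows, so rank(CA) = 3.

3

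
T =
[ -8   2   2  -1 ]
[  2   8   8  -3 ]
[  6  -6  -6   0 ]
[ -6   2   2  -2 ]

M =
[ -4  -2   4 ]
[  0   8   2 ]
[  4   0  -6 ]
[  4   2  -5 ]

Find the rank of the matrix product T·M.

3

First compute TM:
[[ 36,  30, -35],
 [ 12,  54,  -9],
 [-48, -60,  48],
 [ 24,  24, -22]]
Now row reduce the product.
R2 ← R2 − (1/3)·R1: [0, 44, 8/3]
R3 ← R3 + (4/3)·R1: [0, -20, 4/3]
R4 ← R4 − (2/3)·R1: [0, 4, 4/3]
R3 ← R3 + (5/11)·R2: [0, 0, 28/11]
R4 ← R4 − (1/11)·R2: [0, 0, 12/11]
R4 ← R4 − (3/7)·R3: [0, 0, 0]
3 nonzero rows, so rank(TM) = 3.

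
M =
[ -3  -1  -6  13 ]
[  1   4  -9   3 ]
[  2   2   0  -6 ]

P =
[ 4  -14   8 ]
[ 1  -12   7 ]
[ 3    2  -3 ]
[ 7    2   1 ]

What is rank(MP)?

2

First compute MP:
[[ 60,  68,   0],
 [  2, -74,  66],
 [-32, -64,  24]]
Now row reduce the product.
R2 ← R2 − (1/30)·R1: [0, -1144/15, 66]
R3 ← R3 + (8/15)·R1: [0, -416/15, 24]
R3 ← R3 − (4/11)·R2: [0, 0, 0]
2 nonzero rows, so rank(MP) = 2.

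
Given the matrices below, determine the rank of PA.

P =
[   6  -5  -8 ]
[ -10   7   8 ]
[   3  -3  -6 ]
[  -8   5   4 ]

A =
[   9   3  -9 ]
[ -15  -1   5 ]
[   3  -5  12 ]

First compute PA:
[[105,  63, -175],
 [-171, -77, 221],
 [ 54,  42, -114],
 [-135, -49, 145]]
Now row reduce the product.
R2 ← R2 + (57/35)·R1: [0, 128/5, -64]
R3 ← R3 − (18/35)·R1: [0, 48/5, -24]
R4 ← R4 + (9/7)·R1: [0, 32, -80]
R3 ← R3 − (3/8)·R2: [0, 0, 0]
R4 ← R4 − (5/4)·R2: [0, 0, 0]
2 nonzero rows, so rank(PA) = 2.

2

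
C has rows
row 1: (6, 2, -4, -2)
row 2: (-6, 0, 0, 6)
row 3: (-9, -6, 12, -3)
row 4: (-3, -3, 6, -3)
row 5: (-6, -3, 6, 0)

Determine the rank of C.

2

Row reduce to echelon form.
R2 ← R2 + R1: [0, 2, -4, 4]
R3 ← R3 + (3/2)·R1: [0, -3, 6, -6]
R4 ← R4 + (1/2)·R1: [0, -2, 4, -4]
R5 ← R5 + R1: [0, -1, 2, -2]
R3 ← R3 + (3/2)·R2: [0, 0, 0, 0]
R4 ← R4 + R2: [0, 0, 0, 0]
R5 ← R5 + (1/2)·R2: [0, 0, 0, 0]
Echelon form has 2 nonzero rows, so rank(C) = 2.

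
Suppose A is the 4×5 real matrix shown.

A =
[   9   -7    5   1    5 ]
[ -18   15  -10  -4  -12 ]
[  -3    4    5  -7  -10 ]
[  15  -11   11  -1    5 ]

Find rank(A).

3

Row reduce to echelon form.
R2 ← R2 + (2)·R1: [0, 1, 0, -2, -2]
R3 ← R3 + (1/3)·R1: [0, 5/3, 20/3, -20/3, -25/3]
R4 ← R4 − (5/3)·R1: [0, 2/3, 8/3, -8/3, -10/3]
R3 ← R3 − (5/3)·R2: [0, 0, 20/3, -10/3, -5]
R4 ← R4 − (2/3)·R2: [0, 0, 8/3, -4/3, -2]
R4 ← R4 − (2/5)·R3: [0, 0, 0, 0, 0]
Echelon form has 3 nonzero rows, so rank(A) = 3.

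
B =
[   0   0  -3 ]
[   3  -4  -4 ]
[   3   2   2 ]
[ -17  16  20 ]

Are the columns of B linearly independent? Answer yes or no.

Row reduce B to echelon form.
Swap R1 ↔ R2
R3 ← R3 − R1: [0, 6, 6]
R4 ← R4 + (17/3)·R1: [0, -20/3, -8/3]
Swap R2 ↔ R3
R4 ← R4 + (10/9)·R2: [0, 0, 4]
R4 ← R4 + (4/3)·R3: [0, 0, 0]
3 pivots among 3 columns.
Every column is a pivot column, so the columns are linearly independent.

yes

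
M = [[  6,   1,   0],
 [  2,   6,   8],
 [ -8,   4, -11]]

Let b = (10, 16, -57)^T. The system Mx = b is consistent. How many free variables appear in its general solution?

Row reduce the augmented matrix [M | b].
R2 ← R2 − (1/3)·R1: [0, 17/3, 8, 38/3]
R3 ← R3 + (4/3)·R1: [0, 16/3, -11, -131/3]
R3 ← R3 − (16/17)·R2: [0, 0, -315/17, -945/17]
The echelon form has 3 nonzero rows, and every pivot lies in the first 3 columns, so rank(M) = rank([M|b]) = 3.
The system is consistent.
Free variables = (unknowns) − (rank) = 3 − 3 = 0.

0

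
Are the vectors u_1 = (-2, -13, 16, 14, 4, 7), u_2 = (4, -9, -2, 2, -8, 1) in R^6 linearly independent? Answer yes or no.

yes

Form the matrix with these vectors as rows and row reduce.
R2 ← R2 + (2)·R1: [0, -35, 30, 30, 0, 15]
2 nonzero rows, so the 2 vectors span a space of dimension 2.
Since 2 = 2, the vectors are linearly independent.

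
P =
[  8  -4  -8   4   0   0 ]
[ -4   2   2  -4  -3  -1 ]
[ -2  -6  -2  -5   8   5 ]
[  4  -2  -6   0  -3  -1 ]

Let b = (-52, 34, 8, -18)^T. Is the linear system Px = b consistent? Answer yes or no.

yes

Row reduce the augmented matrix [P | b].
R2 ← R2 + (1/2)·R1: [0, 0, -2, -2, -3, -1, 8]
R3 ← R3 + (1/4)·R1: [0, -7, -4, -4, 8, 5, -5]
R4 ← R4 − (1/2)·R1: [0, 0, -2, -2, -3, -1, 8]
Swap R2 ↔ R3
R4 ← R4 − R3: [0, 0, 0, 0, 0, 0, 0]
The echelon form has 3 nonzero rows, and every pivot lies in the first 6 columns, so rank(P) = rank([P|b]) = 3.
The system is consistent.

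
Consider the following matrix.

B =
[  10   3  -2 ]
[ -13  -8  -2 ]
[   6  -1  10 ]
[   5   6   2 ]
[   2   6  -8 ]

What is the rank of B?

3

Row reduce to echelon form.
R2 ← R2 + (13/10)·R1: [0, -41/10, -23/5]
R3 ← R3 − (3/5)·R1: [0, -14/5, 56/5]
R4 ← R4 − (1/2)·R1: [0, 9/2, 3]
R5 ← R5 − (1/5)·R1: [0, 27/5, -38/5]
R3 ← R3 − (28/41)·R2: [0, 0, 588/41]
R4 ← R4 + (45/41)·R2: [0, 0, -84/41]
R5 ← R5 + (54/41)·R2: [0, 0, -560/41]
R4 ← R4 + (1/7)·R3: [0, 0, 0]
R5 ← R5 + (20/21)·R3: [0, 0, 0]
Echelon form has 3 nonzero rows, so rank(B) = 3.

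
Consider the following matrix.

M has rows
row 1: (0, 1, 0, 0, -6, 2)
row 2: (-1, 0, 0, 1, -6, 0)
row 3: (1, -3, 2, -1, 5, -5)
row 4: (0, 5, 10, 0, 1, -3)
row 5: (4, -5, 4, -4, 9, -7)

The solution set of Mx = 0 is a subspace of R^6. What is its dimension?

2

Row reduce to echelon form.
Swap R1 ↔ R2
R3 ← R3 + R1: [0, -3, 2, 0, -1, -5]
R5 ← R5 + (4)·R1: [0, -5, 4, 0, -15, -7]
R3 ← R3 + (3)·R2: [0, 0, 2, 0, -19, 1]
R4 ← R4 − (5)·R2: [0, 0, 10, 0, 31, -13]
R5 ← R5 + (5)·R2: [0, 0, 4, 0, -45, 3]
R4 ← R4 − (5)·R3: [0, 0, 0, 0, 126, -18]
R5 ← R5 − (2)·R3: [0, 0, 0, 0, -7, 1]
R5 ← R5 + (1/18)·R4: [0, 0, 0, 0, 0, 0]
4 nonzero rows, so rank(M) = 4.
M has 6 columns; by rank–nullity, nullity = 6 − 4 = 2.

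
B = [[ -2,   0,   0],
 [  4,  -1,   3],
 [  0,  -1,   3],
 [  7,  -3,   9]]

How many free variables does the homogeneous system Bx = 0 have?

1

Row reduce to echelon form.
R2 ← R2 + (2)·R1: [0, -1, 3]
R4 ← R4 + (7/2)·R1: [0, -3, 9]
R3 ← R3 − R2: [0, 0, 0]
R4 ← R4 − (3)·R2: [0, 0, 0]
2 nonzero rows, so rank(B) = 2.
B has 3 columns; by rank–nullity, nullity = 3 − 2 = 1.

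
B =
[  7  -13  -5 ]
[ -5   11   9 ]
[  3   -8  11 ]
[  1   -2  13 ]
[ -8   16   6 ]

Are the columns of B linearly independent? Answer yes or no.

yes

Row reduce B to echelon form.
R2 ← R2 + (5/7)·R1: [0, 12/7, 38/7]
R3 ← R3 − (3/7)·R1: [0, -17/7, 92/7]
R4 ← R4 − (1/7)·R1: [0, -1/7, 96/7]
R5 ← R5 + (8/7)·R1: [0, 8/7, 2/7]
R3 ← R3 + (17/12)·R2: [0, 0, 125/6]
R4 ← R4 + (1/12)·R2: [0, 0, 85/6]
R5 ← R5 − (2/3)·R2: [0, 0, -10/3]
R4 ← R4 − (17/25)·R3: [0, 0, 0]
R5 ← R5 + (4/25)·R3: [0, 0, 0]
3 pivots among 3 columns.
Every column is a pivot column, so the columns are linearly independent.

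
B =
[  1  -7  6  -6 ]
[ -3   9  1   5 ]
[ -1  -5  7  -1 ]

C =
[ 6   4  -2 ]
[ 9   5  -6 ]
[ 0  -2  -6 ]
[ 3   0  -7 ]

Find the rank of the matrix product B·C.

2

First compute BC:
[[-75, -43,  46],
 [ 78,  31, -89],
 [-54, -43,  -3]]
Now row reduce the product.
R2 ← R2 + (26/25)·R1: [0, -343/25, -1029/25]
R3 ← R3 − (18/25)·R1: [0, -301/25, -903/25]
R3 ← R3 − (43/49)·R2: [0, 0, 0]
2 nonzero rows, so rank(BC) = 2.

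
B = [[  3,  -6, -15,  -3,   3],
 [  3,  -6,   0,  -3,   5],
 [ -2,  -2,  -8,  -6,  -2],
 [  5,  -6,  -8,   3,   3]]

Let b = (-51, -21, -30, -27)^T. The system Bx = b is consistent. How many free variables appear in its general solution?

Row reduce the augmented matrix [B | b].
R2 ← R2 − R1: [0, 0, 15, 0, 2, 30]
R3 ← R3 + (2/3)·R1: [0, -6, -18, -8, 0, -64]
R4 ← R4 − (5/3)·R1: [0, 4, 17, 8, -2, 58]
Swap R2 ↔ R3
R4 ← R4 + (2/3)·R2: [0, 0, 5, 8/3, -2, 46/3]
R4 ← R4 − (1/3)·R3: [0, 0, 0, 8/3, -8/3, 16/3]
The echelon form has 4 nonzero rows, and every pivot lies in the first 5 columns, so rank(B) = rank([B|b]) = 4.
The system is consistent.
Free variables = (unknowns) − (rank) = 5 − 4 = 1.

1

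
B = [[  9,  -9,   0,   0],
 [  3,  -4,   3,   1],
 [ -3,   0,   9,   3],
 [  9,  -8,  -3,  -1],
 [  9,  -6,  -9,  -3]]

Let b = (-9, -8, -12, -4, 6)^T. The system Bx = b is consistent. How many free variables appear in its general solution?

Row reduce the augmented matrix [B | b].
R2 ← R2 − (1/3)·R1: [0, -1, 3, 1, -5]
R3 ← R3 + (1/3)·R1: [0, -3, 9, 3, -15]
R4 ← R4 − R1: [0, 1, -3, -1, 5]
R5 ← R5 − R1: [0, 3, -9, -3, 15]
R3 ← R3 − (3)·R2: [0, 0, 0, 0, 0]
R4 ← R4 + R2: [0, 0, 0, 0, 0]
R5 ← R5 + (3)·R2: [0, 0, 0, 0, 0]
The echelon form has 2 nonzero rows, and every pivot lies in the first 4 columns, so rank(B) = rank([B|b]) = 2.
The system is consistent.
Free variables = (unknowns) − (rank) = 4 − 2 = 2.

2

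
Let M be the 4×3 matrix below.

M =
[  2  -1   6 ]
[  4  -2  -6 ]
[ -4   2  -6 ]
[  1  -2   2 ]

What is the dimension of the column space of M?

Row reduce to echelon form.
R2 ← R2 − (2)·R1: [0, 0, -18]
R3 ← R3 + (2)·R1: [0, 0, 6]
R4 ← R4 − (1/2)·R1: [0, -3/2, -1]
Swap R2 ↔ R4
R4 ← R4 + (3)·R3: [0, 0, 0]
Echelon form has 3 nonzero rows, so rank(M) = 3.
The column space has dimension equal to the rank: 3.

3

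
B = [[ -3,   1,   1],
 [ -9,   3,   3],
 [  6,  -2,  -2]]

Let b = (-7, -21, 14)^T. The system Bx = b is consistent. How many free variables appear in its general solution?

Row reduce the augmented matrix [B | b].
R2 ← R2 − (3)·R1: [0, 0, 0, 0]
R3 ← R3 + (2)·R1: [0, 0, 0, 0]
The echelon form has 1 nonzero rows, and every pivot lies in the first 3 columns, so rank(B) = rank([B|b]) = 1.
The system is consistent.
Free variables = (unknowns) − (rank) = 3 − 1 = 2.

2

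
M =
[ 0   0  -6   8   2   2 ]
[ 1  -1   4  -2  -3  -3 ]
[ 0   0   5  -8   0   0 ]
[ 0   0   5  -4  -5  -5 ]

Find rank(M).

3

Row reduce to echelon form.
Swap R1 ↔ R2
R3 ← R3 + (5/6)·R2: [0, 0, 0, -4/3, 5/3, 5/3]
R4 ← R4 + (5/6)·R2: [0, 0, 0, 8/3, -10/3, -10/3]
R4 ← R4 + (2)·R3: [0, 0, 0, 0, 0, 0]
Echelon form has 3 nonzero rows, so rank(M) = 3.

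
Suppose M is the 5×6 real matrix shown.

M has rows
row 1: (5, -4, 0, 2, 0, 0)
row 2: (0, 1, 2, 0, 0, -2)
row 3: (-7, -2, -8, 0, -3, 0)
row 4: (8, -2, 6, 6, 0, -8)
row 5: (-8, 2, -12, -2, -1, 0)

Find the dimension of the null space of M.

1

Row reduce to echelon form.
R3 ← R3 + (7/5)·R1: [0, -38/5, -8, 14/5, -3, 0]
R4 ← R4 − (8/5)·R1: [0, 22/5, 6, 14/5, 0, -8]
R5 ← R5 + (8/5)·R1: [0, -22/5, -12, 6/5, -1, 0]
R3 ← R3 + (38/5)·R2: [0, 0, 36/5, 14/5, -3, -76/5]
R4 ← R4 − (22/5)·R2: [0, 0, -14/5, 14/5, 0, 4/5]
R5 ← R5 + (22/5)·R2: [0, 0, -16/5, 6/5, -1, -44/5]
R4 ← R4 + (7/18)·R3: [0, 0, 0, 35/9, -7/6, -46/9]
R5 ← R5 + (4/9)·R3: [0, 0, 0, 22/9, -7/3, -140/9]
R5 ← R5 − (22/35)·R4: [0, 0, 0, 0, -8/5, -432/35]
5 nonzero rows, so rank(M) = 5.
M has 6 columns; by rank–nullity, nullity = 6 − 5 = 1.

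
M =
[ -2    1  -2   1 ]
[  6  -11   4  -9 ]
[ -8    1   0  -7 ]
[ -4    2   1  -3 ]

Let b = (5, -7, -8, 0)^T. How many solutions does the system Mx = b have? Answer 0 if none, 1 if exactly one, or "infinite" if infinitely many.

0

Row reduce the augmented matrix [M | b].
R2 ← R2 + (3)·R1: [0, -8, -2, -6, 8]
R3 ← R3 − (4)·R1: [0, -3, 8, -11, -28]
R4 ← R4 − (2)·R1: [0, 0, 5, -5, -10]
R3 ← R3 − (3/8)·R2: [0, 0, 35/4, -35/4, -31]
R4 ← R4 − (4/7)·R3: [0, 0, 0, 0, 54/7]
The echelon form has 4 nonzero rows; the last pivot sits in the augmented column, so rank(M) = 3 but rank([M|b]) = 4.
Since the ranks differ, the system is inconsistent.
It has no solutions.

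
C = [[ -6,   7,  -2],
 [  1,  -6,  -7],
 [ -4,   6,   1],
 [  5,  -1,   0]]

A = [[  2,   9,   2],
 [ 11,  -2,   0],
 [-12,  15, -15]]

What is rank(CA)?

3

First compute CA:
[[ 89, -98,  18],
 [ 20, -84, 107],
 [ 46, -33, -23],
 [ -1,  47,  10]]
Now row reduce the product.
R2 ← R2 − (20/89)·R1: [0, -5516/89, 9163/89]
R3 ← R3 − (46/89)·R1: [0, 1571/89, -2875/89]
R4 ← R4 + (1/89)·R1: [0, 4085/89, 908/89]
R3 ← R3 + (1571/5516)·R2: [0, 0, -2349/788]
R4 ← R4 + (4085/5516)·R2: [0, 0, 68121/788]
R4 ← R4 + (29)·R3: [0, 0, 0]
3 nonzero rows, so rank(CA) = 3.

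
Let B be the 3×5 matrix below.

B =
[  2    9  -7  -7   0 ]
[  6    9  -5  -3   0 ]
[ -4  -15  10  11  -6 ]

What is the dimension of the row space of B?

Row reduce to echelon form.
R2 ← R2 − (3)·R1: [0, -18, 16, 18, 0]
R3 ← R3 + (2)·R1: [0, 3, -4, -3, -6]
R3 ← R3 + (1/6)·R2: [0, 0, -4/3, 0, -6]
Echelon form has 3 nonzero rows, so rank(B) = 3.
The row space has dimension equal to the rank: 3.

3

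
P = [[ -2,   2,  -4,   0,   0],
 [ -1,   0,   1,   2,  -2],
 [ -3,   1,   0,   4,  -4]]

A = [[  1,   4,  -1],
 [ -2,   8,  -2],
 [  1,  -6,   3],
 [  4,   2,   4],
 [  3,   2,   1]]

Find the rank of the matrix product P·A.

First compute PA:
[[-10,  32, -14],
 [  2, -10,  10],
 [ -1,  -4,  13]]
Now row reduce the product.
R2 ← R2 + (1/5)·R1: [0, -18/5, 36/5]
R3 ← R3 − (1/10)·R1: [0, -36/5, 72/5]
R3 ← R3 − (2)·R2: [0, 0, 0]
2 nonzero rows, so rank(PA) = 2.

2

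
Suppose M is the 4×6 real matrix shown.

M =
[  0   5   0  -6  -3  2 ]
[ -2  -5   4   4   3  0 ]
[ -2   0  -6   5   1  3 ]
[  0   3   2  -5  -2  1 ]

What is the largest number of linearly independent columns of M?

Row reduce to echelon form.
Swap R1 ↔ R2
R3 ← R3 − R1: [0, 5, -10, 1, -2, 3]
R3 ← R3 − R2: [0, 0, -10, 7, 1, 1]
R4 ← R4 − (3/5)·R2: [0, 0, 2, -7/5, -1/5, -1/5]
R4 ← R4 + (1/5)·R3: [0, 0, 0, 0, 0, 0]
Echelon form has 3 nonzero rows, so rank(M) = 3.
The rank gives the maximum number of linearly independent columns: 3.

3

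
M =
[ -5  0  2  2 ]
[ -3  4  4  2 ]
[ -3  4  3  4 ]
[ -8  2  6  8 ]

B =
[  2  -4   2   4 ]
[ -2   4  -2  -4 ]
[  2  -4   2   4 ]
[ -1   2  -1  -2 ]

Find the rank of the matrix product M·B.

First compute MB:
[[ -8,  16,  -8, -16],
 [ -8,  16,  -8, -16],
 [-12,  24, -12, -24],
 [-16,  32, -16, -32]]
Now row reduce the product.
R2 ← R2 − R1: [0, 0, 0, 0]
R3 ← R3 − (3/2)·R1: [0, 0, 0, 0]
R4 ← R4 − (2)·R1: [0, 0, 0, 0]
1 nonzero row, so rank(MB) = 1.

1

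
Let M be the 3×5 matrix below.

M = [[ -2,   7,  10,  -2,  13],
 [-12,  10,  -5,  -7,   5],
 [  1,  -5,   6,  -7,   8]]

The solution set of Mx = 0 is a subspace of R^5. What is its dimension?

Row reduce to echelon form.
R2 ← R2 − (6)·R1: [0, -32, -65, 5, -73]
R3 ← R3 + (1/2)·R1: [0, -3/2, 11, -8, 29/2]
R3 ← R3 − (3/64)·R2: [0, 0, 899/64, -527/64, 1147/64]
3 nonzero rows, so rank(M) = 3.
M has 5 columns; by rank–nullity, nullity = 5 − 3 = 2.

2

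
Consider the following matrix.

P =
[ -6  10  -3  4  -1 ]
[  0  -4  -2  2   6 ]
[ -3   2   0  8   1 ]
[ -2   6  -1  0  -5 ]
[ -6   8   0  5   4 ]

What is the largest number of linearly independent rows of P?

Row reduce to echelon form.
R3 ← R3 − (1/2)·R1: [0, -3, 3/2, 6, 3/2]
R4 ← R4 − (1/3)·R1: [0, 8/3, 0, -4/3, -14/3]
R5 ← R5 − R1: [0, -2, 3, 1, 5]
R3 ← R3 − (3/4)·R2: [0, 0, 3, 9/2, -3]
R4 ← R4 + (2/3)·R2: [0, 0, -4/3, 0, -2/3]
R5 ← R5 − (1/2)·R2: [0, 0, 4, 0, 2]
R4 ← R4 + (4/9)·R3: [0, 0, 0, 2, -2]
R5 ← R5 − (4/3)·R3: [0, 0, 0, -6, 6]
R5 ← R5 + (3)·R4: [0, 0, 0, 0, 0]
Echelon form has 4 nonzero rows, so rank(P) = 4.
The rank gives the maximum number of linearly independent rows: 4.

4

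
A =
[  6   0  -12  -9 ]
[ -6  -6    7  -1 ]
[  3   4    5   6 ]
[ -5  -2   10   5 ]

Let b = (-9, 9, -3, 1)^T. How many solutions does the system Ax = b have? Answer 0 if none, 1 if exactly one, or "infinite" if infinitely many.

Row reduce the augmented matrix [A | b].
R2 ← R2 + R1: [0, -6, -5, -10, 0]
R3 ← R3 − (1/2)·R1: [0, 4, 11, 21/2, 3/2]
R4 ← R4 + (5/6)·R1: [0, -2, 0, -5/2, -13/2]
R3 ← R3 + (2/3)·R2: [0, 0, 23/3, 23/6, 3/2]
R4 ← R4 − (1/3)·R2: [0, 0, 5/3, 5/6, -13/2]
R4 ← R4 − (5/23)·R3: [0, 0, 0, 0, -157/23]
The echelon form has 4 nonzero rows; the last pivot sits in the augmented column, so rank(A) = 3 but rank([A|b]) = 4.
Since the ranks differ, the system is inconsistent.
It has no solutions.

0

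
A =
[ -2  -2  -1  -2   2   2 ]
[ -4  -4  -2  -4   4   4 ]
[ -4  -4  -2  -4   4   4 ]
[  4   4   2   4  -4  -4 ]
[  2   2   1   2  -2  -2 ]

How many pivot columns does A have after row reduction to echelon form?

1

Row reduce to echelon form.
R2 ← R2 − (2)·R1: [0, 0, 0, 0, 0, 0]
R3 ← R3 − (2)·R1: [0, 0, 0, 0, 0, 0]
R4 ← R4 + (2)·R1: [0, 0, 0, 0, 0, 0]
R5 ← R5 + R1: [0, 0, 0, 0, 0, 0]
Echelon form has 1 nonzero row, so rank(A) = 1.
Each nonzero row contributes one pivot column: 1 pivot columns.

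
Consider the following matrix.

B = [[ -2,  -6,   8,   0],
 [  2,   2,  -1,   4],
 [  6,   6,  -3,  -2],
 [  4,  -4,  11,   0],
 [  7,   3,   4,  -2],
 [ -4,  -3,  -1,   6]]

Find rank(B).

4

Row reduce to echelon form.
R2 ← R2 + R1: [0, -4, 7, 4]
R3 ← R3 + (3)·R1: [0, -12, 21, -2]
R4 ← R4 + (2)·R1: [0, -16, 27, 0]
R5 ← R5 + (7/2)·R1: [0, -18, 32, -2]
R6 ← R6 − (2)·R1: [0, 9, -17, 6]
R3 ← R3 − (3)·R2: [0, 0, 0, -14]
R4 ← R4 − (4)·R2: [0, 0, -1, -16]
R5 ← R5 − (9/2)·R2: [0, 0, 1/2, -20]
R6 ← R6 + (9/4)·R2: [0, 0, -5/4, 15]
Swap R3 ↔ R4
R5 ← R5 + (1/2)·R3: [0, 0, 0, -28]
R6 ← R6 − (5/4)·R3: [0, 0, 0, 35]
R5 ← R5 − (2)·R4: [0, 0, 0, 0]
R6 ← R6 + (5/2)·R4: [0, 0, 0, 0]
Echelon form has 4 nonzero rows, so rank(B) = 4.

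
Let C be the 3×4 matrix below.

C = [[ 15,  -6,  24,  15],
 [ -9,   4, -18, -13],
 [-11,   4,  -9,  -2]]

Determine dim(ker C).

Row reduce to echelon form.
R2 ← R2 + (3/5)·R1: [0, 2/5, -18/5, -4]
R3 ← R3 + (11/15)·R1: [0, -2/5, 43/5, 9]
R3 ← R3 + R2: [0, 0, 5, 5]
3 nonzero rows, so rank(C) = 3.
C has 4 columns; by rank–nullity, nullity = 4 − 3 = 1.

1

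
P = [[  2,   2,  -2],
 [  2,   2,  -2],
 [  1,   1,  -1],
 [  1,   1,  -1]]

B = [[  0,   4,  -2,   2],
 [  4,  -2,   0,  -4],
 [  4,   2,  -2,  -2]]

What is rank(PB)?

0

First compute PB:
[[  0,   0,   0,   0],
 [  0,   0,   0,   0],
 [  0,   0,   0,   0],
 [  0,   0,   0,   0]]
Now row reduce the product.
0 nonzero rows, so rank(PB) = 0.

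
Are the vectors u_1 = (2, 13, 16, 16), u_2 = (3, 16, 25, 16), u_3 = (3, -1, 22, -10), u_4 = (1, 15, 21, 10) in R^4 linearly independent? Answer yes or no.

Form the matrix with these vectors as rows and row reduce.
R2 ← R2 − (3/2)·R1: [0, -7/2, 1, -8]
R3 ← R3 − (3/2)·R1: [0, -41/2, -2, -34]
R4 ← R4 − (1/2)·R1: [0, 17/2, 13, 2]
R3 ← R3 − (41/7)·R2: [0, 0, -55/7, 90/7]
R4 ← R4 + (17/7)·R2: [0, 0, 108/7, -122/7]
R4 ← R4 + (108/55)·R3: [0, 0, 0, 86/11]
4 nonzero rows, so the 4 vectors span a space of dimension 4.
Since 4 = 4, the vectors are linearly independent.

yes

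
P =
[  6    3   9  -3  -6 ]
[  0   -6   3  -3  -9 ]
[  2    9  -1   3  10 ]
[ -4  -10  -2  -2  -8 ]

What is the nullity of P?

Row reduce to echelon form.
R3 ← R3 − (1/3)·R1: [0, 8, -4, 4, 12]
R4 ← R4 + (2/3)·R1: [0, -8, 4, -4, -12]
R3 ← R3 + (4/3)·R2: [0, 0, 0, 0, 0]
R4 ← R4 − (4/3)·R2: [0, 0, 0, 0, 0]
2 nonzero rows, so rank(P) = 2.
P has 5 columns; by rank–nullity, nullity = 5 − 2 = 3.

3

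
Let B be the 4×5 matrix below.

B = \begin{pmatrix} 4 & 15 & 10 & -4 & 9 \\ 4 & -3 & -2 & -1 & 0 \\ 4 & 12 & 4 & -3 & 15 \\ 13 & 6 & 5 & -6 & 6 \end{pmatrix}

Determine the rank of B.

3

Row reduce to echelon form.
R2 ← R2 − R1: [0, -18, -12, 3, -9]
R3 ← R3 − R1: [0, -3, -6, 1, 6]
R4 ← R4 − (13/4)·R1: [0, -171/4, -55/2, 7, -93/4]
R3 ← R3 − (1/6)·R2: [0, 0, -4, 1/2, 15/2]
R4 ← R4 − (19/8)·R2: [0, 0, 1, -1/8, -15/8]
R4 ← R4 + (1/4)·R3: [0, 0, 0, 0, 0]
Echelon form has 3 nonzero rows, so rank(B) = 3.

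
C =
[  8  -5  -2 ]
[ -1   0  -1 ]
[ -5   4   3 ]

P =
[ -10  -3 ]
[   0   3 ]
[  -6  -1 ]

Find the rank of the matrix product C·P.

First compute CP:
[[-68, -37],
 [ 16,   4],
 [ 32,  24]]
Now row reduce the product.
R2 ← R2 + (4/17)·R1: [0, -80/17]
R3 ← R3 + (8/17)·R1: [0, 112/17]
R3 ← R3 + (7/5)·R2: [0, 0]
2 nonzero rows, so rank(CP) = 2.

2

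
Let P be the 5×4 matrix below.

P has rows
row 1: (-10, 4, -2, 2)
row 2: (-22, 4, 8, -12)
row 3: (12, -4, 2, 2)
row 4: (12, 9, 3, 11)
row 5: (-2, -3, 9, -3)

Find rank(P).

4

Row reduce to echelon form.
R2 ← R2 − (11/5)·R1: [0, -24/5, 62/5, -82/5]
R3 ← R3 + (6/5)·R1: [0, 4/5, -2/5, 22/5]
R4 ← R4 + (6/5)·R1: [0, 69/5, 3/5, 67/5]
R5 ← R5 − (1/5)·R1: [0, -19/5, 47/5, -17/5]
R3 ← R3 + (1/6)·R2: [0, 0, 5/3, 5/3]
R4 ← R4 + (23/8)·R2: [0, 0, 145/4, -135/4]
R5 ← R5 − (19/24)·R2: [0, 0, -5/12, 115/12]
R4 ← R4 − (87/4)·R3: [0, 0, 0, -70]
R5 ← R5 + (1/4)·R3: [0, 0, 0, 10]
R5 ← R5 + (1/7)·R4: [0, 0, 0, 0]
Echelon form has 4 nonzero rows, so rank(P) = 4.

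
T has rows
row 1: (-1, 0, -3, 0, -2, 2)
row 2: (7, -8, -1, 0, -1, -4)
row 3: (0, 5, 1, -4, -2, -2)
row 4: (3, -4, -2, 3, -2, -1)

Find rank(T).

Row reduce to echelon form.
R2 ← R2 + (7)·R1: [0, -8, -22, 0, -15, 10]
R4 ← R4 + (3)·R1: [0, -4, -11, 3, -8, 5]
R3 ← R3 + (5/8)·R2: [0, 0, -51/4, -4, -91/8, 17/4]
R4 ← R4 − (1/2)·R2: [0, 0, 0, 3, -1/2, 0]
Echelon form has 4 nonzero rows, so rank(T) = 4.

4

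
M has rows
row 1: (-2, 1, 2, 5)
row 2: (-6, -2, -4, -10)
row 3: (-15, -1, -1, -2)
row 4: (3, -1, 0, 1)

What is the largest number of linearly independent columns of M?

3

Row reduce to echelon form.
R2 ← R2 − (3)·R1: [0, -5, -10, -25]
R3 ← R3 − (15/2)·R1: [0, -17/2, -16, -79/2]
R4 ← R4 + (3/2)·R1: [0, 1/2, 3, 17/2]
R3 ← R3 − (17/10)·R2: [0, 0, 1, 3]
R4 ← R4 + (1/10)·R2: [0, 0, 2, 6]
R4 ← R4 − (2)·R3: [0, 0, 0, 0]
Echelon form has 3 nonzero rows, so rank(M) = 3.
The rank gives the maximum number of linearly independent columns: 3.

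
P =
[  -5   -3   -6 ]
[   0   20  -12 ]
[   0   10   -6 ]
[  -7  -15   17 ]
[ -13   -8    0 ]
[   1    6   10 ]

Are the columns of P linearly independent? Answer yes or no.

yes

Row reduce P to echelon form.
R4 ← R4 − (7/5)·R1: [0, -54/5, 127/5]
R5 ← R5 − (13/5)·R1: [0, -1/5, 78/5]
R6 ← R6 + (1/5)·R1: [0, 27/5, 44/5]
R3 ← R3 − (1/2)·R2: [0, 0, 0]
R4 ← R4 + (27/50)·R2: [0, 0, 473/25]
R5 ← R5 + (1/100)·R2: [0, 0, 387/25]
R6 ← R6 − (27/100)·R2: [0, 0, 301/25]
Swap R3 ↔ R4
R5 ← R5 − (9/11)·R3: [0, 0, 0]
R6 ← R6 − (7/11)·R3: [0, 0, 0]
3 pivots among 3 columns.
Every column is a pivot column, so the columns are linearly independent.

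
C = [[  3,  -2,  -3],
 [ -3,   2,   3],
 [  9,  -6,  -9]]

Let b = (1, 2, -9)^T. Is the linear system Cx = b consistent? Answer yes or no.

Row reduce the augmented matrix [C | b].
R2 ← R2 + R1: [0, 0, 0, 3]
R3 ← R3 − (3)·R1: [0, 0, 0, -12]
R3 ← R3 + (4)·R2: [0, 0, 0, 0]
The echelon form has 2 nonzero rows; the last pivot sits in the augmented column, so rank(C) = 1 but rank([C|b]) = 2.
Since the ranks differ, the system is inconsistent.

no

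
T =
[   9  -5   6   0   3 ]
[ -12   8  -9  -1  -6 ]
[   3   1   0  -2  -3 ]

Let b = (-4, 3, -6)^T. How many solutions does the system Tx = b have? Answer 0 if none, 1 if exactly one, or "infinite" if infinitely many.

Row reduce the augmented matrix [T | b].
R2 ← R2 + (4/3)·R1: [0, 4/3, -1, -1, -2, -7/3]
R3 ← R3 − (1/3)·R1: [0, 8/3, -2, -2, -4, -14/3]
R3 ← R3 − (2)·R2: [0, 0, 0, 0, 0, 0]
The echelon form has 2 nonzero rows, and every pivot lies in the first 5 columns, so rank(T) = rank([T|b]) = 2.
The system is consistent.
rank = 2 < 5 unknowns, so there are infinitely many solutions.

infinite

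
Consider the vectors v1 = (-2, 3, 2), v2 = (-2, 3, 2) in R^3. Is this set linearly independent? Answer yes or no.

Form the matrix with these vectors as rows and row reduce.
R2 ← R2 − R1: [0, 0, 0]
1 nonzero row, so the 2 vectors span a space of dimension 1.
Since 1 < 2, the vectors are linearly dependent.

no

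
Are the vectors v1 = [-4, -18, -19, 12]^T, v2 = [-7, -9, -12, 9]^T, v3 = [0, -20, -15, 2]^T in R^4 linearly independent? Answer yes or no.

Form the matrix with these vectors as rows and row reduce.
R2 ← R2 − (7/4)·R1: [0, 45/2, 85/4, -12]
R3 ← R3 + (8/9)·R2: [0, 0, 35/9, -26/3]
3 nonzero rows, so the 3 vectors span a space of dimension 3.
Since 3 = 3, the vectors are linearly independent.

yes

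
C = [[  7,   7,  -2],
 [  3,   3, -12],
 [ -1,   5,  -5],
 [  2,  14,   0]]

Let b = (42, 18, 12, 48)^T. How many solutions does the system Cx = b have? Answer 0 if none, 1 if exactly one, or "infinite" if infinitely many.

Row reduce the augmented matrix [C | b].
R2 ← R2 − (3/7)·R1: [0, 0, -78/7, 0]
R3 ← R3 + (1/7)·R1: [0, 6, -37/7, 18]
R4 ← R4 − (2/7)·R1: [0, 12, 4/7, 36]
Swap R2 ↔ R3
R4 ← R4 − (2)·R2: [0, 0, 78/7, 0]
R4 ← R4 + R3: [0, 0, 0, 0]
The echelon form has 3 nonzero rows, and every pivot lies in the first 3 columns, so rank(C) = rank([C|b]) = 3.
The system is consistent.
rank = 3 = number of unknowns, so the solution is unique.

1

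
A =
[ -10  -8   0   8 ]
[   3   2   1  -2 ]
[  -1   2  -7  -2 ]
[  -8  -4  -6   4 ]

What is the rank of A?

2

Row reduce to echelon form.
R2 ← R2 + (3/10)·R1: [0, -2/5, 1, 2/5]
R3 ← R3 − (1/10)·R1: [0, 14/5, -7, -14/5]
R4 ← R4 − (4/5)·R1: [0, 12/5, -6, -12/5]
R3 ← R3 + (7)·R2: [0, 0, 0, 0]
R4 ← R4 + (6)·R2: [0, 0, 0, 0]
Echelon form has 2 nonzero rows, so rank(A) = 2.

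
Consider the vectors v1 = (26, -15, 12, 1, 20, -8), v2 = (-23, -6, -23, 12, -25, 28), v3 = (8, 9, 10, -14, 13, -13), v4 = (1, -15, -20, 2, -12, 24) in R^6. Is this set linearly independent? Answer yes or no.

yes

Form the matrix with these vectors as rows and row reduce.
R2 ← R2 + (23/26)·R1: [0, -501/26, -161/13, 335/26, -95/13, 272/13]
R3 ← R3 − (4/13)·R1: [0, 177/13, 82/13, -186/13, 89/13, -137/13]
R4 ← R4 − (1/26)·R1: [0, -375/26, -266/13, 51/26, -166/13, 316/13]
R3 ← R3 + (118/167)·R2: [0, 0, -408/167, -869/167, 281/167, 709/167]
R4 ← R4 − (125/167)·R2: [0, 0, -1869/167, -1283/167, -1219/167, 1444/167]
R4 ← R4 − (623/136)·R3: [0, 0, 0, 2197/136, -2041/136, -1469/136]
4 nonzero rows, so the 4 vectors span a space of dimension 4.
Since 4 = 4, the vectors are linearly independent.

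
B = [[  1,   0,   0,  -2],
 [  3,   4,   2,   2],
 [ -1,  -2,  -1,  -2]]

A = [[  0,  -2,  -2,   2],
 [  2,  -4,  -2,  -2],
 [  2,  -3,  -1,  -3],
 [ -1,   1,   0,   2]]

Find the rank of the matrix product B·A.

2

First compute BA:
[[  2,  -4,  -2,  -2],
 [ 10, -26, -16,  -4],
 [ -4,  11,   7,   1]]
Now row reduce the product.
R2 ← R2 − (5)·R1: [0, -6, -6, 6]
R3 ← R3 + (2)·R1: [0, 3, 3, -3]
R3 ← R3 + (1/2)·R2: [0, 0, 0, 0]
2 nonzero rows, so rank(BA) = 2.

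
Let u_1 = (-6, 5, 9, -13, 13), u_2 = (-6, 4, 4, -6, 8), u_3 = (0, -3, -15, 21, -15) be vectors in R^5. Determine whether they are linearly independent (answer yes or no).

no

Form the matrix with these vectors as rows and row reduce.
R2 ← R2 − R1: [0, -1, -5, 7, -5]
R3 ← R3 − (3)·R2: [0, 0, 0, 0, 0]
2 nonzero rows, so the 3 vectors span a space of dimension 2.
Since 2 < 3, the vectors are linearly dependent.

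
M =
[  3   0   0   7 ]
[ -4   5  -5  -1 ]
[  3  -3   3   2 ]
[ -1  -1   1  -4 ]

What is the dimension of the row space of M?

Row reduce to echelon form.
R2 ← R2 + (4/3)·R1: [0, 5, -5, 25/3]
R3 ← R3 − R1: [0, -3, 3, -5]
R4 ← R4 + (1/3)·R1: [0, -1, 1, -5/3]
R3 ← R3 + (3/5)·R2: [0, 0, 0, 0]
R4 ← R4 + (1/5)·R2: [0, 0, 0, 0]
Echelon form has 2 nonzero rows, so rank(M) = 2.
The row space has dimension equal to the rank: 2.

2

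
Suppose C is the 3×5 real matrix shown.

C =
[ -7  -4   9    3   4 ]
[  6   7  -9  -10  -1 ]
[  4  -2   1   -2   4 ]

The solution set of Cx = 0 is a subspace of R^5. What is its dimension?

2

Row reduce to echelon form.
R2 ← R2 + (6/7)·R1: [0, 25/7, -9/7, -52/7, 17/7]
R3 ← R3 + (4/7)·R1: [0, -30/7, 43/7, -2/7, 44/7]
R3 ← R3 + (6/5)·R2: [0, 0, 23/5, -46/5, 46/5]
3 nonzero rows, so rank(C) = 3.
C has 5 columns; by rank–nullity, nullity = 5 − 3 = 2.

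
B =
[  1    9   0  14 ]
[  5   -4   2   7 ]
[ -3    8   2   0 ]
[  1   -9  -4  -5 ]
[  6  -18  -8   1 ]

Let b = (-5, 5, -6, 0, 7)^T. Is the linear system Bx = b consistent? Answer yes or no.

Row reduce the augmented matrix [B | b].
R2 ← R2 − (5)·R1: [0, -49, 2, -63, 30]
R3 ← R3 + (3)·R1: [0, 35, 2, 42, -21]
R4 ← R4 − R1: [0, -18, -4, -19, 5]
R5 ← R5 − (6)·R1: [0, -72, -8, -83, 37]
R3 ← R3 + (5/7)·R2: [0, 0, 24/7, -3, 3/7]
R4 ← R4 − (18/49)·R2: [0, 0, -232/49, 29/7, -295/49]
R5 ← R5 − (72/49)·R2: [0, 0, -536/49, 67/7, -347/49]
R4 ← R4 + (29/21)·R3: [0, 0, 0, 0, -38/7]
R5 ← R5 + (67/21)·R3: [0, 0, 0, 0, -40/7]
R5 ← R5 − (20/19)·R4: [0, 0, 0, 0, 0]
The echelon form has 4 nonzero rows; the last pivot sits in the augmented column, so rank(B) = 3 but rank([B|b]) = 4.
Since the ranks differ, the system is inconsistent.

no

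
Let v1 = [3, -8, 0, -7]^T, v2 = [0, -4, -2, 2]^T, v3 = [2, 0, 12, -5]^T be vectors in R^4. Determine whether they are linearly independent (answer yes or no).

Form the matrix with these vectors as rows and row reduce.
R3 ← R3 − (2/3)·R1: [0, 16/3, 12, -1/3]
R3 ← R3 + (4/3)·R2: [0, 0, 28/3, 7/3]
3 nonzero rows, so the 3 vectors span a space of dimension 3.
Since 3 = 3, the vectors are linearly independent.

yes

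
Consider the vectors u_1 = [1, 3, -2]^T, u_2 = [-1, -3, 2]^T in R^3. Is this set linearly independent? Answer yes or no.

no

Form the matrix with these vectors as rows and row reduce.
R2 ← R2 + R1: [0, 0, 0]
1 nonzero row, so the 2 vectors span a space of dimension 1.
Since 1 < 2, the vectors are linearly dependent.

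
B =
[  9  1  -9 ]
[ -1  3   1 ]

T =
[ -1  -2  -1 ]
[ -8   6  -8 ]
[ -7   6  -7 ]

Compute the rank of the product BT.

First compute BT:
[[ 46, -66,  46],
 [-30,  26, -30]]
Now row reduce the product.
R2 ← R2 + (15/23)·R1: [0, -392/23, 0]
2 nonzero rows, so rank(BT) = 2.

2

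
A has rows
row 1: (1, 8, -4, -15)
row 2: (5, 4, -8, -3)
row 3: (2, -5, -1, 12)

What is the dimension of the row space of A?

2

Row reduce to echelon form.
R2 ← R2 − (5)·R1: [0, -36, 12, 72]
R3 ← R3 − (2)·R1: [0, -21, 7, 42]
R3 ← R3 − (7/12)·R2: [0, 0, 0, 0]
Echelon form has 2 nonzero rows, so rank(A) = 2.
The row space has dimension equal to the rank: 2.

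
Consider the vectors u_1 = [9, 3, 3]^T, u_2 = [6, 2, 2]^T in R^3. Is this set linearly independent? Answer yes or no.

no

Form the matrix with these vectors as rows and row reduce.
R2 ← R2 − (2/3)·R1: [0, 0, 0]
1 nonzero row, so the 2 vectors span a space of dimension 1.
Since 1 < 2, the vectors are linearly dependent.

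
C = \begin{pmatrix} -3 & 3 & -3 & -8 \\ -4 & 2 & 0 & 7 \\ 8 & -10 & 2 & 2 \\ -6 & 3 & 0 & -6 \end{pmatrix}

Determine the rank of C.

4

Row reduce to echelon form.
R2 ← R2 − (4/3)·R1: [0, -2, 4, 53/3]
R3 ← R3 + (8/3)·R1: [0, -2, -6, -58/3]
R4 ← R4 − (2)·R1: [0, -3, 6, 10]
R3 ← R3 − R2: [0, 0, -10, -37]
R4 ← R4 − (3/2)·R2: [0, 0, 0, -33/2]
Echelon form has 4 nonzero rows, so rank(C) = 4.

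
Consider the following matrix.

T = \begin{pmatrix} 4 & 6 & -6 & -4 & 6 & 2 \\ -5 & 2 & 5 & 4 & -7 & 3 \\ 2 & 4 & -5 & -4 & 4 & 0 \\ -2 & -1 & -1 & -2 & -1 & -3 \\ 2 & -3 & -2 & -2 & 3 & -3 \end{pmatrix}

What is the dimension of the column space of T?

3

Row reduce to echelon form.
R2 ← R2 + (5/4)·R1: [0, 19/2, -5/2, -1, 1/2, 11/2]
R3 ← R3 − (1/2)·R1: [0, 1, -2, -2, 1, -1]
R4 ← R4 + (1/2)·R1: [0, 2, -4, -4, 2, -2]
R5 ← R5 − (1/2)·R1: [0, -6, 1, 0, 0, -4]
R3 ← R3 − (2/19)·R2: [0, 0, -33/19, -36/19, 18/19, -30/19]
R4 ← R4 − (4/19)·R2: [0, 0, -66/19, -72/19, 36/19, -60/19]
R5 ← R5 + (12/19)·R2: [0, 0, -11/19, -12/19, 6/19, -10/19]
R4 ← R4 − (2)·R3: [0, 0, 0, 0, 0, 0]
R5 ← R5 − (1/3)·R3: [0, 0, 0, 0, 0, 0]
Echelon form has 3 nonzero rows, so rank(T) = 3.
The column space has dimension equal to the rank: 3.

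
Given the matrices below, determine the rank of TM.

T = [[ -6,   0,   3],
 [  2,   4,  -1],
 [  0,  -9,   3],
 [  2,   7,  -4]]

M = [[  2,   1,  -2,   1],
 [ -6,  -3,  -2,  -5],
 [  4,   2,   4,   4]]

2

First compute TM:
[[  0,   0,  24,   6],
 [-24, -12, -16, -22],
 [ 66,  33,  30,  57],
 [-54, -27, -34, -49]]
Now row reduce the product.
Swap R1 ↔ R2
R3 ← R3 + (11/4)·R1: [0, 0, -14, -7/2]
R4 ← R4 − (9/4)·R1: [0, 0, 2, 1/2]
R3 ← R3 + (7/12)·R2: [0, 0, 0, 0]
R4 ← R4 − (1/12)·R2: [0, 0, 0, 0]
2 nonzero rows, so rank(TM) = 2.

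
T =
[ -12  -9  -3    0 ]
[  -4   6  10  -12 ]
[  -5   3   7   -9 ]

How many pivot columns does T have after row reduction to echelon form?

2

Row reduce to echelon form.
R2 ← R2 − (1/3)·R1: [0, 9, 11, -12]
R3 ← R3 − (5/12)·R1: [0, 27/4, 33/4, -9]
R3 ← R3 − (3/4)·R2: [0, 0, 0, 0]
Echelon form has 2 nonzero rows, so rank(T) = 2.
Each nonzero row contributes one pivot column: 2 pivot columns.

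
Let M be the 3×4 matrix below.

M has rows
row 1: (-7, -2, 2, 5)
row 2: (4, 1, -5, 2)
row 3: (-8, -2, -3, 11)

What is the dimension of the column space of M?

Row reduce to echelon form.
R2 ← R2 + (4/7)·R1: [0, -1/7, -27/7, 34/7]
R3 ← R3 − (8/7)·R1: [0, 2/7, -37/7, 37/7]
R3 ← R3 + (2)·R2: [0, 0, -13, 15]
Echelon form has 3 nonzero rows, so rank(M) = 3.
The column space has dimension equal to the rank: 3.

3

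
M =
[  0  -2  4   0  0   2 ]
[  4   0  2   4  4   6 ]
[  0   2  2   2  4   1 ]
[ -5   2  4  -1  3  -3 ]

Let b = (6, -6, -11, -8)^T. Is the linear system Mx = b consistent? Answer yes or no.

Row reduce the augmented matrix [M | b].
Swap R1 ↔ R2
R4 ← R4 + (5/4)·R1: [0, 2, 13/2, 4, 8, 9/2, -31/2]
R3 ← R3 + R2: [0, 0, 6, 2, 4, 3, -5]
R4 ← R4 + R2: [0, 0, 21/2, 4, 8, 13/2, -19/2]
R4 ← R4 − (7/4)·R3: [0, 0, 0, 1/2, 1, 5/4, -3/4]
The echelon form has 4 nonzero rows, and every pivot lies in the first 6 columns, so rank(M) = rank([M|b]) = 4.
The system is consistent.

yes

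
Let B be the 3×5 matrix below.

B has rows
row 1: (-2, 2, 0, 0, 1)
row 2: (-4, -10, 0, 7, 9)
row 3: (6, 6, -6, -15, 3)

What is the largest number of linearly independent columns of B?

3

Row reduce to echelon form.
R2 ← R2 − (2)·R1: [0, -14, 0, 7, 7]
R3 ← R3 + (3)·R1: [0, 12, -6, -15, 6]
R3 ← R3 + (6/7)·R2: [0, 0, -6, -9, 12]
Echelon form has 3 nonzero rows, so rank(B) = 3.
The rank gives the maximum number of linearly independent columns: 3.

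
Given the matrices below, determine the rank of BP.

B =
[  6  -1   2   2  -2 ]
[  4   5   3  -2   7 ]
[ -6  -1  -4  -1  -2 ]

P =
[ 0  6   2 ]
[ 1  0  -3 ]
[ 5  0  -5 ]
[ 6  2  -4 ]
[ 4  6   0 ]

First compute BP:
[[ 13,  28,  -3],
 [ 36,  62, -14],
 [-35, -50,  15]]
Now row reduce the product.
R2 ← R2 − (36/13)·R1: [0, -202/13, -74/13]
R3 ← R3 + (35/13)·R1: [0, 330/13, 90/13]
R3 ← R3 + (165/101)·R2: [0, 0, -240/101]
3 nonzero rows, so rank(BP) = 3.

3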